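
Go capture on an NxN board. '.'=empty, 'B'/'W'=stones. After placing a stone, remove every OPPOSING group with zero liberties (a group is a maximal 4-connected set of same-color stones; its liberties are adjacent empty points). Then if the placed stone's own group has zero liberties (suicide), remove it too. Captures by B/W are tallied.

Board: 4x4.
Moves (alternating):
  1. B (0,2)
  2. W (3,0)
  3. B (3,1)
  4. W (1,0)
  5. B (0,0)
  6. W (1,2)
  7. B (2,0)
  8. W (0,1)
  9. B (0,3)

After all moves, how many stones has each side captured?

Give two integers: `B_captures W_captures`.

Move 1: B@(0,2) -> caps B=0 W=0
Move 2: W@(3,0) -> caps B=0 W=0
Move 3: B@(3,1) -> caps B=0 W=0
Move 4: W@(1,0) -> caps B=0 W=0
Move 5: B@(0,0) -> caps B=0 W=0
Move 6: W@(1,2) -> caps B=0 W=0
Move 7: B@(2,0) -> caps B=1 W=0
Move 8: W@(0,1) -> caps B=1 W=1
Move 9: B@(0,3) -> caps B=1 W=1

Answer: 1 1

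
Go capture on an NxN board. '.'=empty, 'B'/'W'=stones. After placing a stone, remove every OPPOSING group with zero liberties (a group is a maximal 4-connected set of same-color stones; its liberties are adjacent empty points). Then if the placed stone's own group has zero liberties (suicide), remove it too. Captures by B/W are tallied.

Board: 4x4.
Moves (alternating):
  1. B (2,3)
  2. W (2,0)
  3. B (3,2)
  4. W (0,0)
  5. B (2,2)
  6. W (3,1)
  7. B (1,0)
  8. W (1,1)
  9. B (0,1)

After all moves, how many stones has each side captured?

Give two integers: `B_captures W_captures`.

Answer: 0 1

Derivation:
Move 1: B@(2,3) -> caps B=0 W=0
Move 2: W@(2,0) -> caps B=0 W=0
Move 3: B@(3,2) -> caps B=0 W=0
Move 4: W@(0,0) -> caps B=0 W=0
Move 5: B@(2,2) -> caps B=0 W=0
Move 6: W@(3,1) -> caps B=0 W=0
Move 7: B@(1,0) -> caps B=0 W=0
Move 8: W@(1,1) -> caps B=0 W=1
Move 9: B@(0,1) -> caps B=0 W=1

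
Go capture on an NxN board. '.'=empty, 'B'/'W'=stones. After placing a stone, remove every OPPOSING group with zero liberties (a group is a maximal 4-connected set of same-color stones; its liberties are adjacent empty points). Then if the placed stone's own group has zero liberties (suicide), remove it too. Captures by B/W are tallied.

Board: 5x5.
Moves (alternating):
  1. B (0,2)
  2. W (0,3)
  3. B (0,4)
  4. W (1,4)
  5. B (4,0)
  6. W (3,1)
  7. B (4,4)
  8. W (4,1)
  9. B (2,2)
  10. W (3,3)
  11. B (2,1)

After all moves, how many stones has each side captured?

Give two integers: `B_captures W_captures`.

Answer: 0 1

Derivation:
Move 1: B@(0,2) -> caps B=0 W=0
Move 2: W@(0,3) -> caps B=0 W=0
Move 3: B@(0,4) -> caps B=0 W=0
Move 4: W@(1,4) -> caps B=0 W=1
Move 5: B@(4,0) -> caps B=0 W=1
Move 6: W@(3,1) -> caps B=0 W=1
Move 7: B@(4,4) -> caps B=0 W=1
Move 8: W@(4,1) -> caps B=0 W=1
Move 9: B@(2,2) -> caps B=0 W=1
Move 10: W@(3,3) -> caps B=0 W=1
Move 11: B@(2,1) -> caps B=0 W=1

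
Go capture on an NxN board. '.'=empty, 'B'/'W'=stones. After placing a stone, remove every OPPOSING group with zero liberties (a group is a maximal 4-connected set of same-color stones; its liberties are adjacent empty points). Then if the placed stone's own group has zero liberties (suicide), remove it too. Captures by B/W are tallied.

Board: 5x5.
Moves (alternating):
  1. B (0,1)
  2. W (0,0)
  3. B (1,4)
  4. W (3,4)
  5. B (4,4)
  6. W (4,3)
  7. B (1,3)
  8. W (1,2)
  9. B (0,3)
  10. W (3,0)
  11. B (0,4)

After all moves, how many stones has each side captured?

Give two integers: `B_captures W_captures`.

Move 1: B@(0,1) -> caps B=0 W=0
Move 2: W@(0,0) -> caps B=0 W=0
Move 3: B@(1,4) -> caps B=0 W=0
Move 4: W@(3,4) -> caps B=0 W=0
Move 5: B@(4,4) -> caps B=0 W=0
Move 6: W@(4,3) -> caps B=0 W=1
Move 7: B@(1,3) -> caps B=0 W=1
Move 8: W@(1,2) -> caps B=0 W=1
Move 9: B@(0,3) -> caps B=0 W=1
Move 10: W@(3,0) -> caps B=0 W=1
Move 11: B@(0,4) -> caps B=0 W=1

Answer: 0 1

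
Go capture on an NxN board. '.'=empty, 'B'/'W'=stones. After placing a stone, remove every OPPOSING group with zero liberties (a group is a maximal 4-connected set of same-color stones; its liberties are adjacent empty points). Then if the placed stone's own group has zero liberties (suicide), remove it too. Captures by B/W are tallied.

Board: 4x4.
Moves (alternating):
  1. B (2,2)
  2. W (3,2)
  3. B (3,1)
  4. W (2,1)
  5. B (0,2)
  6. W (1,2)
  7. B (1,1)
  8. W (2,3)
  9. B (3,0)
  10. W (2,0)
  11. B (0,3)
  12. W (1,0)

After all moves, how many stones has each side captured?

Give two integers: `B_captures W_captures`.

Move 1: B@(2,2) -> caps B=0 W=0
Move 2: W@(3,2) -> caps B=0 W=0
Move 3: B@(3,1) -> caps B=0 W=0
Move 4: W@(2,1) -> caps B=0 W=0
Move 5: B@(0,2) -> caps B=0 W=0
Move 6: W@(1,2) -> caps B=0 W=0
Move 7: B@(1,1) -> caps B=0 W=0
Move 8: W@(2,3) -> caps B=0 W=1
Move 9: B@(3,0) -> caps B=0 W=1
Move 10: W@(2,0) -> caps B=0 W=3
Move 11: B@(0,3) -> caps B=0 W=3
Move 12: W@(1,0) -> caps B=0 W=3

Answer: 0 3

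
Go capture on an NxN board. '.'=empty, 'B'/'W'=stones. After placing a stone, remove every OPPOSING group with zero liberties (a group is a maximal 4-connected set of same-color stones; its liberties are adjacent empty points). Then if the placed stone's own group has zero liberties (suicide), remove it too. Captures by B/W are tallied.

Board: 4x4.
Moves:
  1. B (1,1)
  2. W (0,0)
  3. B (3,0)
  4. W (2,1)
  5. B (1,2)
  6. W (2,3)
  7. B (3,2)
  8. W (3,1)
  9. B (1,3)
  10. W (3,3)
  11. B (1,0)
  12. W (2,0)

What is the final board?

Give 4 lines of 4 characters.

Answer: W...
BBBB
WW.W
.WBW

Derivation:
Move 1: B@(1,1) -> caps B=0 W=0
Move 2: W@(0,0) -> caps B=0 W=0
Move 3: B@(3,0) -> caps B=0 W=0
Move 4: W@(2,1) -> caps B=0 W=0
Move 5: B@(1,2) -> caps B=0 W=0
Move 6: W@(2,3) -> caps B=0 W=0
Move 7: B@(3,2) -> caps B=0 W=0
Move 8: W@(3,1) -> caps B=0 W=0
Move 9: B@(1,3) -> caps B=0 W=0
Move 10: W@(3,3) -> caps B=0 W=0
Move 11: B@(1,0) -> caps B=0 W=0
Move 12: W@(2,0) -> caps B=0 W=1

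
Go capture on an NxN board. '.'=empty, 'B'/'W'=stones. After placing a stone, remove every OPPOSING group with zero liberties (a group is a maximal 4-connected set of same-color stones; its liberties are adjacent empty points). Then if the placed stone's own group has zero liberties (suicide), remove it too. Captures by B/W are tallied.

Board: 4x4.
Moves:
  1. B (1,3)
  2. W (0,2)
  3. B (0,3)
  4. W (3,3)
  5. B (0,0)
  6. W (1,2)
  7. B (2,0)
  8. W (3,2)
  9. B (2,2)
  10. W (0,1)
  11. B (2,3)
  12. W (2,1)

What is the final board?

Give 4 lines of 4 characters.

Answer: BWW.
..W.
BW..
..WW

Derivation:
Move 1: B@(1,3) -> caps B=0 W=0
Move 2: W@(0,2) -> caps B=0 W=0
Move 3: B@(0,3) -> caps B=0 W=0
Move 4: W@(3,3) -> caps B=0 W=0
Move 5: B@(0,0) -> caps B=0 W=0
Move 6: W@(1,2) -> caps B=0 W=0
Move 7: B@(2,0) -> caps B=0 W=0
Move 8: W@(3,2) -> caps B=0 W=0
Move 9: B@(2,2) -> caps B=0 W=0
Move 10: W@(0,1) -> caps B=0 W=0
Move 11: B@(2,3) -> caps B=0 W=0
Move 12: W@(2,1) -> caps B=0 W=4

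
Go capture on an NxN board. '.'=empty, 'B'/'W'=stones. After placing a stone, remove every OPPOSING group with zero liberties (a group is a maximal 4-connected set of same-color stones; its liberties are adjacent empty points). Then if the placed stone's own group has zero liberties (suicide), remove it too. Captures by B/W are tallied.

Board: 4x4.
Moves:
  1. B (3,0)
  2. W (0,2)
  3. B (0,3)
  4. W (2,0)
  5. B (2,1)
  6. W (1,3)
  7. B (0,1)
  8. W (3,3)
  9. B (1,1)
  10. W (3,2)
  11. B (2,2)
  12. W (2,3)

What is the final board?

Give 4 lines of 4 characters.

Answer: .BW.
.B.W
WBBW
B.WW

Derivation:
Move 1: B@(3,0) -> caps B=0 W=0
Move 2: W@(0,2) -> caps B=0 W=0
Move 3: B@(0,3) -> caps B=0 W=0
Move 4: W@(2,0) -> caps B=0 W=0
Move 5: B@(2,1) -> caps B=0 W=0
Move 6: W@(1,3) -> caps B=0 W=1
Move 7: B@(0,1) -> caps B=0 W=1
Move 8: W@(3,3) -> caps B=0 W=1
Move 9: B@(1,1) -> caps B=0 W=1
Move 10: W@(3,2) -> caps B=0 W=1
Move 11: B@(2,2) -> caps B=0 W=1
Move 12: W@(2,3) -> caps B=0 W=1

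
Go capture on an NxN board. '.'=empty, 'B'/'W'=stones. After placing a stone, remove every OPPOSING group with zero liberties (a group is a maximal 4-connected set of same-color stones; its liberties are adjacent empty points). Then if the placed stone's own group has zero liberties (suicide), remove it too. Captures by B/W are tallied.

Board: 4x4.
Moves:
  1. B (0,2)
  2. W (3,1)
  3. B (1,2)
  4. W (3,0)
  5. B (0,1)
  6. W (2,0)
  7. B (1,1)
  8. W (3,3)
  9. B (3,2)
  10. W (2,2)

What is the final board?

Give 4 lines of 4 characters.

Answer: .BB.
.BB.
W.W.
WW.W

Derivation:
Move 1: B@(0,2) -> caps B=0 W=0
Move 2: W@(3,1) -> caps B=0 W=0
Move 3: B@(1,2) -> caps B=0 W=0
Move 4: W@(3,0) -> caps B=0 W=0
Move 5: B@(0,1) -> caps B=0 W=0
Move 6: W@(2,0) -> caps B=0 W=0
Move 7: B@(1,1) -> caps B=0 W=0
Move 8: W@(3,3) -> caps B=0 W=0
Move 9: B@(3,2) -> caps B=0 W=0
Move 10: W@(2,2) -> caps B=0 W=1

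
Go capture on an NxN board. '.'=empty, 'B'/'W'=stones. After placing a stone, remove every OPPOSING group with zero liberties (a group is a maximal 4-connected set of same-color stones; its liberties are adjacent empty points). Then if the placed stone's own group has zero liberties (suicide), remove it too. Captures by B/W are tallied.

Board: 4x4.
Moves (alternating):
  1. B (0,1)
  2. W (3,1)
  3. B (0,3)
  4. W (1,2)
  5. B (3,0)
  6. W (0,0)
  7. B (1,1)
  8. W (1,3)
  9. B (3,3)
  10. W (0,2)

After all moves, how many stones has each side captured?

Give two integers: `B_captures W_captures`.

Answer: 0 1

Derivation:
Move 1: B@(0,1) -> caps B=0 W=0
Move 2: W@(3,1) -> caps B=0 W=0
Move 3: B@(0,3) -> caps B=0 W=0
Move 4: W@(1,2) -> caps B=0 W=0
Move 5: B@(3,0) -> caps B=0 W=0
Move 6: W@(0,0) -> caps B=0 W=0
Move 7: B@(1,1) -> caps B=0 W=0
Move 8: W@(1,3) -> caps B=0 W=0
Move 9: B@(3,3) -> caps B=0 W=0
Move 10: W@(0,2) -> caps B=0 W=1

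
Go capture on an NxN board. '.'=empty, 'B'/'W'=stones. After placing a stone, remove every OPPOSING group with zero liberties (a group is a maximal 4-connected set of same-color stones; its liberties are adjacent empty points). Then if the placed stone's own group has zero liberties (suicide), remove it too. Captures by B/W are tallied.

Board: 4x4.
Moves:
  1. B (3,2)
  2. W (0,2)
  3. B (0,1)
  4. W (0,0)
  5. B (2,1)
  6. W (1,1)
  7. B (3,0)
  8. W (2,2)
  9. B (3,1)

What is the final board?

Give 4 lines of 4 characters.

Answer: W.W.
.W..
.BW.
BBB.

Derivation:
Move 1: B@(3,2) -> caps B=0 W=0
Move 2: W@(0,2) -> caps B=0 W=0
Move 3: B@(0,1) -> caps B=0 W=0
Move 4: W@(0,0) -> caps B=0 W=0
Move 5: B@(2,1) -> caps B=0 W=0
Move 6: W@(1,1) -> caps B=0 W=1
Move 7: B@(3,0) -> caps B=0 W=1
Move 8: W@(2,2) -> caps B=0 W=1
Move 9: B@(3,1) -> caps B=0 W=1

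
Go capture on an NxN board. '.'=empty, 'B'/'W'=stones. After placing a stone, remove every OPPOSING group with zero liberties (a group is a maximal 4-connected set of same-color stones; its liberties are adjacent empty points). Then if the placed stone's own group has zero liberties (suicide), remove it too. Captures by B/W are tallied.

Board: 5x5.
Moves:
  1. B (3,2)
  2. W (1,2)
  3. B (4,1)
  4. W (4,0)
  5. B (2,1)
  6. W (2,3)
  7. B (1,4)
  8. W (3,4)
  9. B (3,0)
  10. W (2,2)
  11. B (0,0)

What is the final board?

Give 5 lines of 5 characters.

Answer: B....
..W.B
.BWW.
B.B.W
.B...

Derivation:
Move 1: B@(3,2) -> caps B=0 W=0
Move 2: W@(1,2) -> caps B=0 W=0
Move 3: B@(4,1) -> caps B=0 W=0
Move 4: W@(4,0) -> caps B=0 W=0
Move 5: B@(2,1) -> caps B=0 W=0
Move 6: W@(2,3) -> caps B=0 W=0
Move 7: B@(1,4) -> caps B=0 W=0
Move 8: W@(3,4) -> caps B=0 W=0
Move 9: B@(3,0) -> caps B=1 W=0
Move 10: W@(2,2) -> caps B=1 W=0
Move 11: B@(0,0) -> caps B=1 W=0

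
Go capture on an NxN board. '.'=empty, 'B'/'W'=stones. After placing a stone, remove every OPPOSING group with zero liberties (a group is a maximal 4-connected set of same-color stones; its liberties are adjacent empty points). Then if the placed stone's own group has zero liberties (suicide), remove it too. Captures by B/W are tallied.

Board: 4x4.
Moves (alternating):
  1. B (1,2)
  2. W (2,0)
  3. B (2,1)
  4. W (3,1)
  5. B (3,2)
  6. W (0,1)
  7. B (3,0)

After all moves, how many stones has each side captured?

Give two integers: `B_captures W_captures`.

Answer: 1 0

Derivation:
Move 1: B@(1,2) -> caps B=0 W=0
Move 2: W@(2,0) -> caps B=0 W=0
Move 3: B@(2,1) -> caps B=0 W=0
Move 4: W@(3,1) -> caps B=0 W=0
Move 5: B@(3,2) -> caps B=0 W=0
Move 6: W@(0,1) -> caps B=0 W=0
Move 7: B@(3,0) -> caps B=1 W=0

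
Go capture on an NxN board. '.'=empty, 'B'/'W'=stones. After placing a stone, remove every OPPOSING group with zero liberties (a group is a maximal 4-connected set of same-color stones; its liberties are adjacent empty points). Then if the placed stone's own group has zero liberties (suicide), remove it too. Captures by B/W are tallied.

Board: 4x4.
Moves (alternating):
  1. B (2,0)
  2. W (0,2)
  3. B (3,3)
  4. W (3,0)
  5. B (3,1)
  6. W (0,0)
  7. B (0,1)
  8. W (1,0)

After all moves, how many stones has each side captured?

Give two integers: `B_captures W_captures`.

Answer: 1 0

Derivation:
Move 1: B@(2,0) -> caps B=0 W=0
Move 2: W@(0,2) -> caps B=0 W=0
Move 3: B@(3,3) -> caps B=0 W=0
Move 4: W@(3,0) -> caps B=0 W=0
Move 5: B@(3,1) -> caps B=1 W=0
Move 6: W@(0,0) -> caps B=1 W=0
Move 7: B@(0,1) -> caps B=1 W=0
Move 8: W@(1,0) -> caps B=1 W=0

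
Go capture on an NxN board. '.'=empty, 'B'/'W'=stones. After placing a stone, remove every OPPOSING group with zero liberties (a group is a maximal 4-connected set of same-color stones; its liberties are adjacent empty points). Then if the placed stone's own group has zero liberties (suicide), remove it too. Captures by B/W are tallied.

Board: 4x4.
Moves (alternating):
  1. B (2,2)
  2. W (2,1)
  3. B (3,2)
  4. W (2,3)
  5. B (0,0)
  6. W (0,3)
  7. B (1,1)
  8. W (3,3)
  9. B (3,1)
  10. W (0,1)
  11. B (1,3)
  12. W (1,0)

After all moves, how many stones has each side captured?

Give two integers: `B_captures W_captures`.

Move 1: B@(2,2) -> caps B=0 W=0
Move 2: W@(2,1) -> caps B=0 W=0
Move 3: B@(3,2) -> caps B=0 W=0
Move 4: W@(2,3) -> caps B=0 W=0
Move 5: B@(0,0) -> caps B=0 W=0
Move 6: W@(0,3) -> caps B=0 W=0
Move 7: B@(1,1) -> caps B=0 W=0
Move 8: W@(3,3) -> caps B=0 W=0
Move 9: B@(3,1) -> caps B=0 W=0
Move 10: W@(0,1) -> caps B=0 W=0
Move 11: B@(1,3) -> caps B=2 W=0
Move 12: W@(1,0) -> caps B=2 W=1

Answer: 2 1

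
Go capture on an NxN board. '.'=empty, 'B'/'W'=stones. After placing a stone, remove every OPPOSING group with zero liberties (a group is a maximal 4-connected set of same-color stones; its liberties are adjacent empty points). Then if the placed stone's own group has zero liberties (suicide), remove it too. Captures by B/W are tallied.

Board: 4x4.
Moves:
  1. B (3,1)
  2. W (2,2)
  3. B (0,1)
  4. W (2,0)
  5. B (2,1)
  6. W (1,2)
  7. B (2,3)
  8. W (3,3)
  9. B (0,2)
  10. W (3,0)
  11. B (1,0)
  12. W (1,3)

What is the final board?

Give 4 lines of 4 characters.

Move 1: B@(3,1) -> caps B=0 W=0
Move 2: W@(2,2) -> caps B=0 W=0
Move 3: B@(0,1) -> caps B=0 W=0
Move 4: W@(2,0) -> caps B=0 W=0
Move 5: B@(2,1) -> caps B=0 W=0
Move 6: W@(1,2) -> caps B=0 W=0
Move 7: B@(2,3) -> caps B=0 W=0
Move 8: W@(3,3) -> caps B=0 W=0
Move 9: B@(0,2) -> caps B=0 W=0
Move 10: W@(3,0) -> caps B=0 W=0
Move 11: B@(1,0) -> caps B=2 W=0
Move 12: W@(1,3) -> caps B=2 W=1

Answer: .BB.
B.WW
.BW.
.B.W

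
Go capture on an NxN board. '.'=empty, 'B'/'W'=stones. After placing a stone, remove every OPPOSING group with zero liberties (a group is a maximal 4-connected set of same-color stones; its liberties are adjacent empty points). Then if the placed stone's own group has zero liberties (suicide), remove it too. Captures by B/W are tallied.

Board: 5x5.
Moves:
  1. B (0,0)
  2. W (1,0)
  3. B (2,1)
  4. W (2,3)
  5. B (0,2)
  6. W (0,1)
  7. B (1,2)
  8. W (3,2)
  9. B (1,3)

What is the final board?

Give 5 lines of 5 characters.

Move 1: B@(0,0) -> caps B=0 W=0
Move 2: W@(1,0) -> caps B=0 W=0
Move 3: B@(2,1) -> caps B=0 W=0
Move 4: W@(2,3) -> caps B=0 W=0
Move 5: B@(0,2) -> caps B=0 W=0
Move 6: W@(0,1) -> caps B=0 W=1
Move 7: B@(1,2) -> caps B=0 W=1
Move 8: W@(3,2) -> caps B=0 W=1
Move 9: B@(1,3) -> caps B=0 W=1

Answer: .WB..
W.BB.
.B.W.
..W..
.....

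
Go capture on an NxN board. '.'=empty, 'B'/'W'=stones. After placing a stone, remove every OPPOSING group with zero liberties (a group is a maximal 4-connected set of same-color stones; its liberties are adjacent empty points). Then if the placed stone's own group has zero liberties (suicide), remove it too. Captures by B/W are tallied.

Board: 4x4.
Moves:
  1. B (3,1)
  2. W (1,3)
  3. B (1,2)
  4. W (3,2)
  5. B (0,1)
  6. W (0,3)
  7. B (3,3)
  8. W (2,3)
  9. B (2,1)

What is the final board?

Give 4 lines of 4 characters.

Move 1: B@(3,1) -> caps B=0 W=0
Move 2: W@(1,3) -> caps B=0 W=0
Move 3: B@(1,2) -> caps B=0 W=0
Move 4: W@(3,2) -> caps B=0 W=0
Move 5: B@(0,1) -> caps B=0 W=0
Move 6: W@(0,3) -> caps B=0 W=0
Move 7: B@(3,3) -> caps B=0 W=0
Move 8: W@(2,3) -> caps B=0 W=1
Move 9: B@(2,1) -> caps B=0 W=1

Answer: .B.W
..BW
.B.W
.BW.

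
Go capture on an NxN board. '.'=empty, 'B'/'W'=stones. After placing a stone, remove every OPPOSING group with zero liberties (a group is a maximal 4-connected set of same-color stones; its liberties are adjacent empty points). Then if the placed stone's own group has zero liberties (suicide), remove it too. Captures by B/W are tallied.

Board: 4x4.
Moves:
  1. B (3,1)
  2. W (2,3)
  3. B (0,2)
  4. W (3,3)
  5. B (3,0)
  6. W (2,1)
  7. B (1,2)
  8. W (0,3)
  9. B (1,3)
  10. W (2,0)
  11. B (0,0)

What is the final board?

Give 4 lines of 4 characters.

Move 1: B@(3,1) -> caps B=0 W=0
Move 2: W@(2,3) -> caps B=0 W=0
Move 3: B@(0,2) -> caps B=0 W=0
Move 4: W@(3,3) -> caps B=0 W=0
Move 5: B@(3,0) -> caps B=0 W=0
Move 6: W@(2,1) -> caps B=0 W=0
Move 7: B@(1,2) -> caps B=0 W=0
Move 8: W@(0,3) -> caps B=0 W=0
Move 9: B@(1,3) -> caps B=1 W=0
Move 10: W@(2,0) -> caps B=1 W=0
Move 11: B@(0,0) -> caps B=1 W=0

Answer: B.B.
..BB
WW.W
BB.W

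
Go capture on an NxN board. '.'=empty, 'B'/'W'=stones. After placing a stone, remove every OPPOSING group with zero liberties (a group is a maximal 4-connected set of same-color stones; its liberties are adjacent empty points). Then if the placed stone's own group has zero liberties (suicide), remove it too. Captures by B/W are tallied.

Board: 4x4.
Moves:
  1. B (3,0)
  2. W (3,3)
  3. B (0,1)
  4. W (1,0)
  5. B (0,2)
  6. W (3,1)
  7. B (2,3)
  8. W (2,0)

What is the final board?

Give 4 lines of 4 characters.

Move 1: B@(3,0) -> caps B=0 W=0
Move 2: W@(3,3) -> caps B=0 W=0
Move 3: B@(0,1) -> caps B=0 W=0
Move 4: W@(1,0) -> caps B=0 W=0
Move 5: B@(0,2) -> caps B=0 W=0
Move 6: W@(3,1) -> caps B=0 W=0
Move 7: B@(2,3) -> caps B=0 W=0
Move 8: W@(2,0) -> caps B=0 W=1

Answer: .BB.
W...
W..B
.W.W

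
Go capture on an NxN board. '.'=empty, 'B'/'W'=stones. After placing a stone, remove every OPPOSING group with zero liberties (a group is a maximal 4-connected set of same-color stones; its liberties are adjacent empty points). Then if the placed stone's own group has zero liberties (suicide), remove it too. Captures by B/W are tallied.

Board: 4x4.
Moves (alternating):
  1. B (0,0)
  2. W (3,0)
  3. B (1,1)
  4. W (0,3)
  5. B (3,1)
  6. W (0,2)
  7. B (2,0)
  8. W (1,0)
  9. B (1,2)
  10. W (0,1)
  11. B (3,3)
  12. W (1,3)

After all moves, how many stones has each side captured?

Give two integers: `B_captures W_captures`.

Move 1: B@(0,0) -> caps B=0 W=0
Move 2: W@(3,0) -> caps B=0 W=0
Move 3: B@(1,1) -> caps B=0 W=0
Move 4: W@(0,3) -> caps B=0 W=0
Move 5: B@(3,1) -> caps B=0 W=0
Move 6: W@(0,2) -> caps B=0 W=0
Move 7: B@(2,0) -> caps B=1 W=0
Move 8: W@(1,0) -> caps B=1 W=0
Move 9: B@(1,2) -> caps B=1 W=0
Move 10: W@(0,1) -> caps B=1 W=0
Move 11: B@(3,3) -> caps B=1 W=0
Move 12: W@(1,3) -> caps B=1 W=0

Answer: 1 0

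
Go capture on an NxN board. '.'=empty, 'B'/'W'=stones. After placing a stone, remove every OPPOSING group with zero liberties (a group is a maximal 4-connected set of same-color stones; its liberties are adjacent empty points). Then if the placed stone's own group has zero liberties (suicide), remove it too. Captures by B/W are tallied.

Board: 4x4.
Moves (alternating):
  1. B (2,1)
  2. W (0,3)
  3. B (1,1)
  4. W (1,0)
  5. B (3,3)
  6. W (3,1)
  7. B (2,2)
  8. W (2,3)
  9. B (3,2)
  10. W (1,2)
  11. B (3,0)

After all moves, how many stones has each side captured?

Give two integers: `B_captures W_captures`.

Answer: 1 0

Derivation:
Move 1: B@(2,1) -> caps B=0 W=0
Move 2: W@(0,3) -> caps B=0 W=0
Move 3: B@(1,1) -> caps B=0 W=0
Move 4: W@(1,0) -> caps B=0 W=0
Move 5: B@(3,3) -> caps B=0 W=0
Move 6: W@(3,1) -> caps B=0 W=0
Move 7: B@(2,2) -> caps B=0 W=0
Move 8: W@(2,3) -> caps B=0 W=0
Move 9: B@(3,2) -> caps B=0 W=0
Move 10: W@(1,2) -> caps B=0 W=0
Move 11: B@(3,0) -> caps B=1 W=0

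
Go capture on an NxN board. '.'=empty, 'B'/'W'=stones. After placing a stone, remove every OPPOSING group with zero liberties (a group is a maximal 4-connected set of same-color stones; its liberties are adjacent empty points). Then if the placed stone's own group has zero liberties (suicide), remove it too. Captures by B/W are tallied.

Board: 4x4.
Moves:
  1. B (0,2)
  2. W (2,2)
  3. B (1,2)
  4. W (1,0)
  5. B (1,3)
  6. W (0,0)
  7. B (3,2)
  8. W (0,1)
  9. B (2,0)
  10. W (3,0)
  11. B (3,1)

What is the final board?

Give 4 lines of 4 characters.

Move 1: B@(0,2) -> caps B=0 W=0
Move 2: W@(2,2) -> caps B=0 W=0
Move 3: B@(1,2) -> caps B=0 W=0
Move 4: W@(1,0) -> caps B=0 W=0
Move 5: B@(1,3) -> caps B=0 W=0
Move 6: W@(0,0) -> caps B=0 W=0
Move 7: B@(3,2) -> caps B=0 W=0
Move 8: W@(0,1) -> caps B=0 W=0
Move 9: B@(2,0) -> caps B=0 W=0
Move 10: W@(3,0) -> caps B=0 W=0
Move 11: B@(3,1) -> caps B=1 W=0

Answer: WWB.
W.BB
B.W.
.BB.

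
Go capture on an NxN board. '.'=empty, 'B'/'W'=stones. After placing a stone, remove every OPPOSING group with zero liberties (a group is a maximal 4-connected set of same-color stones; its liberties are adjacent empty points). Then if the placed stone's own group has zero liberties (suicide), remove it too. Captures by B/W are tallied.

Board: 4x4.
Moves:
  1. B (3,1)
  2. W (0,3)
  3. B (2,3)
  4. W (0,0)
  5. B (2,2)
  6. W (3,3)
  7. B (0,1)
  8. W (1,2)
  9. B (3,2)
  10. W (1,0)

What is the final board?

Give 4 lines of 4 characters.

Move 1: B@(3,1) -> caps B=0 W=0
Move 2: W@(0,3) -> caps B=0 W=0
Move 3: B@(2,3) -> caps B=0 W=0
Move 4: W@(0,0) -> caps B=0 W=0
Move 5: B@(2,2) -> caps B=0 W=0
Move 6: W@(3,3) -> caps B=0 W=0
Move 7: B@(0,1) -> caps B=0 W=0
Move 8: W@(1,2) -> caps B=0 W=0
Move 9: B@(3,2) -> caps B=1 W=0
Move 10: W@(1,0) -> caps B=1 W=0

Answer: WB.W
W.W.
..BB
.BB.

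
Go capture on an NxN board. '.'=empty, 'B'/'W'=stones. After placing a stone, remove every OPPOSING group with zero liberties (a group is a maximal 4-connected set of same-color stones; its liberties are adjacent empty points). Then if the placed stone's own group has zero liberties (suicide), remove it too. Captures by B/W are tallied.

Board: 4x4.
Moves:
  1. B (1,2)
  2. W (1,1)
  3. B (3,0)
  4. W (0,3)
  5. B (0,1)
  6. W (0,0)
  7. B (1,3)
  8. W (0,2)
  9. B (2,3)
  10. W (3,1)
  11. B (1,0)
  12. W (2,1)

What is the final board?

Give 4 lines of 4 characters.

Move 1: B@(1,2) -> caps B=0 W=0
Move 2: W@(1,1) -> caps B=0 W=0
Move 3: B@(3,0) -> caps B=0 W=0
Move 4: W@(0,3) -> caps B=0 W=0
Move 5: B@(0,1) -> caps B=0 W=0
Move 6: W@(0,0) -> caps B=0 W=0
Move 7: B@(1,3) -> caps B=0 W=0
Move 8: W@(0,2) -> caps B=0 W=1
Move 9: B@(2,3) -> caps B=0 W=1
Move 10: W@(3,1) -> caps B=0 W=1
Move 11: B@(1,0) -> caps B=0 W=1
Move 12: W@(2,1) -> caps B=0 W=1

Answer: W.WW
BWBB
.W.B
BW..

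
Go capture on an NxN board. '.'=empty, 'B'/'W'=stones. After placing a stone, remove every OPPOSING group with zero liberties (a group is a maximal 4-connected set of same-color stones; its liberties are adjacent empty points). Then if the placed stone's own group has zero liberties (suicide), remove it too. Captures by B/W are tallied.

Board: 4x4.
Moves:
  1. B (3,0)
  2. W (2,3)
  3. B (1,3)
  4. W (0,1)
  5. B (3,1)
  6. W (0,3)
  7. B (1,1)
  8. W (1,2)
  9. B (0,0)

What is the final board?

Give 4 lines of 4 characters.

Move 1: B@(3,0) -> caps B=0 W=0
Move 2: W@(2,3) -> caps B=0 W=0
Move 3: B@(1,3) -> caps B=0 W=0
Move 4: W@(0,1) -> caps B=0 W=0
Move 5: B@(3,1) -> caps B=0 W=0
Move 6: W@(0,3) -> caps B=0 W=0
Move 7: B@(1,1) -> caps B=0 W=0
Move 8: W@(1,2) -> caps B=0 W=1
Move 9: B@(0,0) -> caps B=0 W=1

Answer: BW.W
.BW.
...W
BB..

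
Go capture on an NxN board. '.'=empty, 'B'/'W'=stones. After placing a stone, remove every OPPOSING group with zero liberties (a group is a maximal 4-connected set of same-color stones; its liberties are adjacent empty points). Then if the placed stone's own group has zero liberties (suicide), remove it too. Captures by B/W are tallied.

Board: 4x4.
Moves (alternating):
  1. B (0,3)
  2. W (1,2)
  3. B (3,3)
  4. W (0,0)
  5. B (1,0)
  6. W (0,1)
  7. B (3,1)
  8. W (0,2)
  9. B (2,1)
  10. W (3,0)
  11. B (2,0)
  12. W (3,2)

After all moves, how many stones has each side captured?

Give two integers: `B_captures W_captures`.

Answer: 1 0

Derivation:
Move 1: B@(0,3) -> caps B=0 W=0
Move 2: W@(1,2) -> caps B=0 W=0
Move 3: B@(3,3) -> caps B=0 W=0
Move 4: W@(0,0) -> caps B=0 W=0
Move 5: B@(1,0) -> caps B=0 W=0
Move 6: W@(0,1) -> caps B=0 W=0
Move 7: B@(3,1) -> caps B=0 W=0
Move 8: W@(0,2) -> caps B=0 W=0
Move 9: B@(2,1) -> caps B=0 W=0
Move 10: W@(3,0) -> caps B=0 W=0
Move 11: B@(2,0) -> caps B=1 W=0
Move 12: W@(3,2) -> caps B=1 W=0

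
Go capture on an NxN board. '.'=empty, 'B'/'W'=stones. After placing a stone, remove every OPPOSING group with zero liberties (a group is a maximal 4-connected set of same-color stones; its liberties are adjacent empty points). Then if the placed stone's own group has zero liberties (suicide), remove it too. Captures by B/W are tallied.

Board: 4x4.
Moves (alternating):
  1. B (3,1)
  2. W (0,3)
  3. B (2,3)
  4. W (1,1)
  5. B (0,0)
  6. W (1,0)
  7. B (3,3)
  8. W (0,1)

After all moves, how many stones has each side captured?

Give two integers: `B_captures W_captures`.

Answer: 0 1

Derivation:
Move 1: B@(3,1) -> caps B=0 W=0
Move 2: W@(0,3) -> caps B=0 W=0
Move 3: B@(2,3) -> caps B=0 W=0
Move 4: W@(1,1) -> caps B=0 W=0
Move 5: B@(0,0) -> caps B=0 W=0
Move 6: W@(1,0) -> caps B=0 W=0
Move 7: B@(3,3) -> caps B=0 W=0
Move 8: W@(0,1) -> caps B=0 W=1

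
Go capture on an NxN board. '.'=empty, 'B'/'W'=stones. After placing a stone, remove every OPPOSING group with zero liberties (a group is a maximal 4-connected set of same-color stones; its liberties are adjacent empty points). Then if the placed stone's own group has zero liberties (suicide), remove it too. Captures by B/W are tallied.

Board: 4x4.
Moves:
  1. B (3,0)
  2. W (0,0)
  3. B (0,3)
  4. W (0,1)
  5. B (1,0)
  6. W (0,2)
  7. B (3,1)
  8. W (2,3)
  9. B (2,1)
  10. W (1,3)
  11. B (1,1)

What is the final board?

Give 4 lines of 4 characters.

Move 1: B@(3,0) -> caps B=0 W=0
Move 2: W@(0,0) -> caps B=0 W=0
Move 3: B@(0,3) -> caps B=0 W=0
Move 4: W@(0,1) -> caps B=0 W=0
Move 5: B@(1,0) -> caps B=0 W=0
Move 6: W@(0,2) -> caps B=0 W=0
Move 7: B@(3,1) -> caps B=0 W=0
Move 8: W@(2,3) -> caps B=0 W=0
Move 9: B@(2,1) -> caps B=0 W=0
Move 10: W@(1,3) -> caps B=0 W=1
Move 11: B@(1,1) -> caps B=0 W=1

Answer: WWW.
BB.W
.B.W
BB..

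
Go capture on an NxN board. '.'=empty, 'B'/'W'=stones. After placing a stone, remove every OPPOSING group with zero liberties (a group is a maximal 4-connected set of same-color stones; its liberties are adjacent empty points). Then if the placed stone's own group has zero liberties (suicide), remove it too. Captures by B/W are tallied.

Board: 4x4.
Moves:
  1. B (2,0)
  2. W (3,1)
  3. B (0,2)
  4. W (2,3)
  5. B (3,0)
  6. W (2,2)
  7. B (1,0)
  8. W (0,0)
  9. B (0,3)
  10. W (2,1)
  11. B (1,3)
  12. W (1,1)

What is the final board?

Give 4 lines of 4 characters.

Move 1: B@(2,0) -> caps B=0 W=0
Move 2: W@(3,1) -> caps B=0 W=0
Move 3: B@(0,2) -> caps B=0 W=0
Move 4: W@(2,3) -> caps B=0 W=0
Move 5: B@(3,0) -> caps B=0 W=0
Move 6: W@(2,2) -> caps B=0 W=0
Move 7: B@(1,0) -> caps B=0 W=0
Move 8: W@(0,0) -> caps B=0 W=0
Move 9: B@(0,3) -> caps B=0 W=0
Move 10: W@(2,1) -> caps B=0 W=0
Move 11: B@(1,3) -> caps B=0 W=0
Move 12: W@(1,1) -> caps B=0 W=3

Answer: W.BB
.W.B
.WWW
.W..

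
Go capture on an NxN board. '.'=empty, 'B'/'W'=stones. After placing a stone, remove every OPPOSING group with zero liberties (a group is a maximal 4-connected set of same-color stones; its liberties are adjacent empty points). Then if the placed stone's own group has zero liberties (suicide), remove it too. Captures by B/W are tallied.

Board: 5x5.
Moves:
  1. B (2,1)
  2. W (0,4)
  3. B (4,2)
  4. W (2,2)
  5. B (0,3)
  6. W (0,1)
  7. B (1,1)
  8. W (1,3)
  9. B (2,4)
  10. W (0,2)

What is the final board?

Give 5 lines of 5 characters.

Move 1: B@(2,1) -> caps B=0 W=0
Move 2: W@(0,4) -> caps B=0 W=0
Move 3: B@(4,2) -> caps B=0 W=0
Move 4: W@(2,2) -> caps B=0 W=0
Move 5: B@(0,3) -> caps B=0 W=0
Move 6: W@(0,1) -> caps B=0 W=0
Move 7: B@(1,1) -> caps B=0 W=0
Move 8: W@(1,3) -> caps B=0 W=0
Move 9: B@(2,4) -> caps B=0 W=0
Move 10: W@(0,2) -> caps B=0 W=1

Answer: .WW.W
.B.W.
.BW.B
.....
..B..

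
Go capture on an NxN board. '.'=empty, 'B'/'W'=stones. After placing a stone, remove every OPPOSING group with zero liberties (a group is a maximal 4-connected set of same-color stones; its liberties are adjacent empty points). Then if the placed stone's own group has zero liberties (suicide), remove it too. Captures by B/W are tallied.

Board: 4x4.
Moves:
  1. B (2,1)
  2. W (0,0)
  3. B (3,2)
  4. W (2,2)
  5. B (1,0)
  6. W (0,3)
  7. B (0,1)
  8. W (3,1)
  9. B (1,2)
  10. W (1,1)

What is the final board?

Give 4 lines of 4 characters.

Move 1: B@(2,1) -> caps B=0 W=0
Move 2: W@(0,0) -> caps B=0 W=0
Move 3: B@(3,2) -> caps B=0 W=0
Move 4: W@(2,2) -> caps B=0 W=0
Move 5: B@(1,0) -> caps B=0 W=0
Move 6: W@(0,3) -> caps B=0 W=0
Move 7: B@(0,1) -> caps B=1 W=0
Move 8: W@(3,1) -> caps B=1 W=0
Move 9: B@(1,2) -> caps B=1 W=0
Move 10: W@(1,1) -> caps B=1 W=0

Answer: .B.W
B.B.
.BW.
.WB.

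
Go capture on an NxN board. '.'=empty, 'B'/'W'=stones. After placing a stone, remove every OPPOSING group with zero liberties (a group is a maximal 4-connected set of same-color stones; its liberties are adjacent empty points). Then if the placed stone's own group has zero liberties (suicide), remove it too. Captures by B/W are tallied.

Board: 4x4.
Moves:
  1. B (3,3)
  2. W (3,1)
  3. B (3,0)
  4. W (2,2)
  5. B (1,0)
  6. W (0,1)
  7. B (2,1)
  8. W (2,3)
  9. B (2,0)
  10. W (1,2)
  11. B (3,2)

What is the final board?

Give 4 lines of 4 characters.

Answer: .W..
B.W.
BBWW
B.BB

Derivation:
Move 1: B@(3,3) -> caps B=0 W=0
Move 2: W@(3,1) -> caps B=0 W=0
Move 3: B@(3,0) -> caps B=0 W=0
Move 4: W@(2,2) -> caps B=0 W=0
Move 5: B@(1,0) -> caps B=0 W=0
Move 6: W@(0,1) -> caps B=0 W=0
Move 7: B@(2,1) -> caps B=0 W=0
Move 8: W@(2,3) -> caps B=0 W=0
Move 9: B@(2,0) -> caps B=0 W=0
Move 10: W@(1,2) -> caps B=0 W=0
Move 11: B@(3,2) -> caps B=1 W=0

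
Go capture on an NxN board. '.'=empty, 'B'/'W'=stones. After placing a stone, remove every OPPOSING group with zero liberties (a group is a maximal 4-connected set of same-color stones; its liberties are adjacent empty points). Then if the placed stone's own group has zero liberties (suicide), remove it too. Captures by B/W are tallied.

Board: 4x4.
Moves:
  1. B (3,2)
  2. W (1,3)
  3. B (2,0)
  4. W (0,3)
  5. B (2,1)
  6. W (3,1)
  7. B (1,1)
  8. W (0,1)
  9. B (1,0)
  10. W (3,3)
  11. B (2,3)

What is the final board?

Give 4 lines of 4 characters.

Answer: .W.W
BB.W
BB.B
.WB.

Derivation:
Move 1: B@(3,2) -> caps B=0 W=0
Move 2: W@(1,3) -> caps B=0 W=0
Move 3: B@(2,0) -> caps B=0 W=0
Move 4: W@(0,3) -> caps B=0 W=0
Move 5: B@(2,1) -> caps B=0 W=0
Move 6: W@(3,1) -> caps B=0 W=0
Move 7: B@(1,1) -> caps B=0 W=0
Move 8: W@(0,1) -> caps B=0 W=0
Move 9: B@(1,0) -> caps B=0 W=0
Move 10: W@(3,3) -> caps B=0 W=0
Move 11: B@(2,3) -> caps B=1 W=0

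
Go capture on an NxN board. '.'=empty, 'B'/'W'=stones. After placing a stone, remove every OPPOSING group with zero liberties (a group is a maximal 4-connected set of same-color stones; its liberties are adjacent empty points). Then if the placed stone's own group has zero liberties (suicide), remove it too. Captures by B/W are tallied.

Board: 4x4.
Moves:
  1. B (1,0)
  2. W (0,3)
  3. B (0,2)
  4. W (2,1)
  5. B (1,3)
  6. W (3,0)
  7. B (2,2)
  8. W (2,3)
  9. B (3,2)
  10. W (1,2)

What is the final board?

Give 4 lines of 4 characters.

Move 1: B@(1,0) -> caps B=0 W=0
Move 2: W@(0,3) -> caps B=0 W=0
Move 3: B@(0,2) -> caps B=0 W=0
Move 4: W@(2,1) -> caps B=0 W=0
Move 5: B@(1,3) -> caps B=1 W=0
Move 6: W@(3,0) -> caps B=1 W=0
Move 7: B@(2,2) -> caps B=1 W=0
Move 8: W@(2,3) -> caps B=1 W=0
Move 9: B@(3,2) -> caps B=1 W=0
Move 10: W@(1,2) -> caps B=1 W=0

Answer: ..B.
B.WB
.WBW
W.B.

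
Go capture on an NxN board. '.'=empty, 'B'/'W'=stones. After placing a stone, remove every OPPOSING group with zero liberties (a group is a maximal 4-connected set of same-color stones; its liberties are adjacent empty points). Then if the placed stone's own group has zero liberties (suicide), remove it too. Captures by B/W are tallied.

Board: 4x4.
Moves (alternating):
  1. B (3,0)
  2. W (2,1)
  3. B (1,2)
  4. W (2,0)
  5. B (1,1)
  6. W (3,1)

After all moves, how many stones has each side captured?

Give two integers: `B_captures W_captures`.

Answer: 0 1

Derivation:
Move 1: B@(3,0) -> caps B=0 W=0
Move 2: W@(2,1) -> caps B=0 W=0
Move 3: B@(1,2) -> caps B=0 W=0
Move 4: W@(2,0) -> caps B=0 W=0
Move 5: B@(1,1) -> caps B=0 W=0
Move 6: W@(3,1) -> caps B=0 W=1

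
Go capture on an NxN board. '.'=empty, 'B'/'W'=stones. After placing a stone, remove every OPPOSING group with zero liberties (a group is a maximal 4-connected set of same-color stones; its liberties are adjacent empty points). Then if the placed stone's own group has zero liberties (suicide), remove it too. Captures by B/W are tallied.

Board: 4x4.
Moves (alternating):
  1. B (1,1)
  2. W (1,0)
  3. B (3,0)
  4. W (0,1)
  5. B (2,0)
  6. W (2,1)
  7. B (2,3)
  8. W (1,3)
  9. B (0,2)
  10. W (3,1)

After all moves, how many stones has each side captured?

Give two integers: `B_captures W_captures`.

Move 1: B@(1,1) -> caps B=0 W=0
Move 2: W@(1,0) -> caps B=0 W=0
Move 3: B@(3,0) -> caps B=0 W=0
Move 4: W@(0,1) -> caps B=0 W=0
Move 5: B@(2,0) -> caps B=0 W=0
Move 6: W@(2,1) -> caps B=0 W=0
Move 7: B@(2,3) -> caps B=0 W=0
Move 8: W@(1,3) -> caps B=0 W=0
Move 9: B@(0,2) -> caps B=0 W=0
Move 10: W@(3,1) -> caps B=0 W=2

Answer: 0 2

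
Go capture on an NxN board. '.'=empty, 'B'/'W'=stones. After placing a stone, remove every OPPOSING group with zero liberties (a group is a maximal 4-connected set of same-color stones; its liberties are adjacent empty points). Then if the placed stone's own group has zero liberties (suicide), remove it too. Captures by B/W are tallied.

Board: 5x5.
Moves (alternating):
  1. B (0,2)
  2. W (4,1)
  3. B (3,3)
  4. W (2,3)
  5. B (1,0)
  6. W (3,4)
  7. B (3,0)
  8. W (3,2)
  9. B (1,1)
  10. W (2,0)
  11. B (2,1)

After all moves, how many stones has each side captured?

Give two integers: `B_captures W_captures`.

Move 1: B@(0,2) -> caps B=0 W=0
Move 2: W@(4,1) -> caps B=0 W=0
Move 3: B@(3,3) -> caps B=0 W=0
Move 4: W@(2,3) -> caps B=0 W=0
Move 5: B@(1,0) -> caps B=0 W=0
Move 6: W@(3,4) -> caps B=0 W=0
Move 7: B@(3,0) -> caps B=0 W=0
Move 8: W@(3,2) -> caps B=0 W=0
Move 9: B@(1,1) -> caps B=0 W=0
Move 10: W@(2,0) -> caps B=0 W=0
Move 11: B@(2,1) -> caps B=1 W=0

Answer: 1 0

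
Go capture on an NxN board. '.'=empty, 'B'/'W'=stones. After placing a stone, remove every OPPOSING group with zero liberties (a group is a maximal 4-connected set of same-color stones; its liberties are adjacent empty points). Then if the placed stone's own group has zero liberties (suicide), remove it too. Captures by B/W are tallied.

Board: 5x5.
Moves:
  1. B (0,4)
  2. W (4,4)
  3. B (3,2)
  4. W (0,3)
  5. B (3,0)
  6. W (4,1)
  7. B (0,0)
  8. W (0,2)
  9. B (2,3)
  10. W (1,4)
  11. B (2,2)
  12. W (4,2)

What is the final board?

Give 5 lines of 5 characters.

Answer: B.WW.
....W
..BB.
B.B..
.WW.W

Derivation:
Move 1: B@(0,4) -> caps B=0 W=0
Move 2: W@(4,4) -> caps B=0 W=0
Move 3: B@(3,2) -> caps B=0 W=0
Move 4: W@(0,3) -> caps B=0 W=0
Move 5: B@(3,0) -> caps B=0 W=0
Move 6: W@(4,1) -> caps B=0 W=0
Move 7: B@(0,0) -> caps B=0 W=0
Move 8: W@(0,2) -> caps B=0 W=0
Move 9: B@(2,3) -> caps B=0 W=0
Move 10: W@(1,4) -> caps B=0 W=1
Move 11: B@(2,2) -> caps B=0 W=1
Move 12: W@(4,2) -> caps B=0 W=1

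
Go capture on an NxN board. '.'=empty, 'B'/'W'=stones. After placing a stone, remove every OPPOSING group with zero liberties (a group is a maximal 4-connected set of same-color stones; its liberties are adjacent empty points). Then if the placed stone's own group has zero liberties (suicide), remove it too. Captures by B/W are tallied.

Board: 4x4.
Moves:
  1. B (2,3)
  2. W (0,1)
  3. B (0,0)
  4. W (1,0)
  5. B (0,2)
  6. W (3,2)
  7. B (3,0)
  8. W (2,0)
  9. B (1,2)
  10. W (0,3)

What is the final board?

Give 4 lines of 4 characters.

Move 1: B@(2,3) -> caps B=0 W=0
Move 2: W@(0,1) -> caps B=0 W=0
Move 3: B@(0,0) -> caps B=0 W=0
Move 4: W@(1,0) -> caps B=0 W=1
Move 5: B@(0,2) -> caps B=0 W=1
Move 6: W@(3,2) -> caps B=0 W=1
Move 7: B@(3,0) -> caps B=0 W=1
Move 8: W@(2,0) -> caps B=0 W=1
Move 9: B@(1,2) -> caps B=0 W=1
Move 10: W@(0,3) -> caps B=0 W=1

Answer: .WBW
W.B.
W..B
B.W.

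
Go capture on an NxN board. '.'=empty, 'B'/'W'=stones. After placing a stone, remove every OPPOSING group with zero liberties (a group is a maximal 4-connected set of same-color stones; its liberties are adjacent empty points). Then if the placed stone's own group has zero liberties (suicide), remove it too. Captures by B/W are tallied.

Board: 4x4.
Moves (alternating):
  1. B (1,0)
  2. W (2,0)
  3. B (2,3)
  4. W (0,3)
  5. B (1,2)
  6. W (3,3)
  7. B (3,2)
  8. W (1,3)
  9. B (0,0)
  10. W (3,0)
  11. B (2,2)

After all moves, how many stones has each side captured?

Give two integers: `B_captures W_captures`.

Move 1: B@(1,0) -> caps B=0 W=0
Move 2: W@(2,0) -> caps B=0 W=0
Move 3: B@(2,3) -> caps B=0 W=0
Move 4: W@(0,3) -> caps B=0 W=0
Move 5: B@(1,2) -> caps B=0 W=0
Move 6: W@(3,3) -> caps B=0 W=0
Move 7: B@(3,2) -> caps B=1 W=0
Move 8: W@(1,3) -> caps B=1 W=0
Move 9: B@(0,0) -> caps B=1 W=0
Move 10: W@(3,0) -> caps B=1 W=0
Move 11: B@(2,2) -> caps B=1 W=0

Answer: 1 0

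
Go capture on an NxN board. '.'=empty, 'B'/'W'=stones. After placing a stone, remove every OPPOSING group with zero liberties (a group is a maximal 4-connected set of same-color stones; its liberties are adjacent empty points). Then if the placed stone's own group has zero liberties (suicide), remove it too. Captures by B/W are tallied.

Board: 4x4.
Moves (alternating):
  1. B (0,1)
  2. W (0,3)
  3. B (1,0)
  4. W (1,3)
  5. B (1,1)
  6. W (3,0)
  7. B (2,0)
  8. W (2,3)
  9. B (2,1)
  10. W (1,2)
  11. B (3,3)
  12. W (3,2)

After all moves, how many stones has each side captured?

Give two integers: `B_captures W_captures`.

Move 1: B@(0,1) -> caps B=0 W=0
Move 2: W@(0,3) -> caps B=0 W=0
Move 3: B@(1,0) -> caps B=0 W=0
Move 4: W@(1,3) -> caps B=0 W=0
Move 5: B@(1,1) -> caps B=0 W=0
Move 6: W@(3,0) -> caps B=0 W=0
Move 7: B@(2,0) -> caps B=0 W=0
Move 8: W@(2,3) -> caps B=0 W=0
Move 9: B@(2,1) -> caps B=0 W=0
Move 10: W@(1,2) -> caps B=0 W=0
Move 11: B@(3,3) -> caps B=0 W=0
Move 12: W@(3,2) -> caps B=0 W=1

Answer: 0 1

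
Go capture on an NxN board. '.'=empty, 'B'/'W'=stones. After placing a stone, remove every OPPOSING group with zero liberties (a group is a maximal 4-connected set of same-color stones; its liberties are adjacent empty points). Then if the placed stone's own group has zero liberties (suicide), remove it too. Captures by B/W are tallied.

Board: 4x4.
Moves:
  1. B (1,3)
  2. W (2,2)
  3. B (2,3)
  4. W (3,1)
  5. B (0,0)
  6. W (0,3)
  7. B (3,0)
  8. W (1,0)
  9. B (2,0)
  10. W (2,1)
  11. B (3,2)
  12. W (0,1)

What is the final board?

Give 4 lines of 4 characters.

Move 1: B@(1,3) -> caps B=0 W=0
Move 2: W@(2,2) -> caps B=0 W=0
Move 3: B@(2,3) -> caps B=0 W=0
Move 4: W@(3,1) -> caps B=0 W=0
Move 5: B@(0,0) -> caps B=0 W=0
Move 6: W@(0,3) -> caps B=0 W=0
Move 7: B@(3,0) -> caps B=0 W=0
Move 8: W@(1,0) -> caps B=0 W=0
Move 9: B@(2,0) -> caps B=0 W=0
Move 10: W@(2,1) -> caps B=0 W=2
Move 11: B@(3,2) -> caps B=0 W=2
Move 12: W@(0,1) -> caps B=0 W=3

Answer: .W.W
W..B
.WWB
.WB.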